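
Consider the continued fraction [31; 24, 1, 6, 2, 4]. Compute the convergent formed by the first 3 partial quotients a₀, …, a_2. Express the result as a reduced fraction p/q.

776/25

Compute successive convergents:
a_0 = 31: 31/1
a_1 = 24: 745/24
a_2 = 1: 776/25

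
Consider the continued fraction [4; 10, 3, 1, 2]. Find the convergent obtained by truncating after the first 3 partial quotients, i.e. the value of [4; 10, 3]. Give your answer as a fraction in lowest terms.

Build up convergents one term at a time:
a_0 = 4: 4/1
a_1 = 10: 41/10
a_2 = 3: 127/31

127/31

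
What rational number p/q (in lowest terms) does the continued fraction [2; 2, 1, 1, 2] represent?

31/13

Work from the innermost term outward:
Start with 2.
1 + 1/(2/1) = 1 + 1/2 = 3/2
1 + 1/(3/2) = 1 + 2/3 = 5/3
2 + 1/(5/3) = 2 + 3/5 = 13/5
2 + 1/(13/5) = 2 + 5/13 = 31/13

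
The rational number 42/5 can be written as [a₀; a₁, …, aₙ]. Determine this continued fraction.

[8; 2, 2]

42 ÷ 5 → quotient 8, remainder 2
5 ÷ 2 → quotient 2, remainder 1
2 ÷ 1 → quotient 2, remainder 0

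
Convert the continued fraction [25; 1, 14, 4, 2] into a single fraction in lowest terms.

3553/137

Start with 2.
4 + 1/(2/1) = 4 + 1/2 = 9/2
14 + 1/(9/2) = 14 + 2/9 = 128/9
1 + 1/(128/9) = 1 + 9/128 = 137/128
25 + 1/(137/128) = 25 + 128/137 = 3553/137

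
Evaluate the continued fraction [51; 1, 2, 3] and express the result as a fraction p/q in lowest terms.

517/10

a_0 = 51: 51/1
a_1 = 1: 52/1
a_2 = 2: 155/3
a_3 = 3: 517/10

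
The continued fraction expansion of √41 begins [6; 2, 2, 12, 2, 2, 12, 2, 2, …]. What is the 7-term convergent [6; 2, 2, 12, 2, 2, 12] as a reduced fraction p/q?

25414/3969

Starting at the tail and folding back:
Start with 12.
2 + 1/(12/1) = 2 + 1/12 = 25/12
2 + 1/(25/12) = 2 + 12/25 = 62/25
12 + 1/(62/25) = 12 + 25/62 = 769/62
2 + 1/(769/62) = 2 + 62/769 = 1600/769
2 + 1/(1600/769) = 2 + 769/1600 = 3969/1600
6 + 1/(3969/1600) = 6 + 1600/3969 = 25414/3969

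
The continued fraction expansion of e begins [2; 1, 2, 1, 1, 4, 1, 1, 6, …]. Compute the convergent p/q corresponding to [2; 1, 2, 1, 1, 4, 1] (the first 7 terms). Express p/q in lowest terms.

106/39

a_0 = 2: 2/1
a_1 = 1: 3/1
a_2 = 2: 8/3
a_3 = 1: 11/4
a_4 = 1: 19/7
a_5 = 4: 87/32
a_6 = 1: 106/39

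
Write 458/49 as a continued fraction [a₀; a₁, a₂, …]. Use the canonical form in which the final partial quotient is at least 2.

458 = 9·49 + 17, so a_0 = 9
49 = 2·17 + 15, so a_1 = 2
17 = 1·15 + 2, so a_2 = 1
15 = 7·2 + 1, so a_3 = 7
2 = 2·1 + 0, so a_4 = 2

[9; 2, 1, 7, 2]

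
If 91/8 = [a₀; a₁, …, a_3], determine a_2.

91 = 11·8 + 3, so a_0 = 11
8 = 2·3 + 2, so a_1 = 2
3 = 1·2 + 1, so a_2 = 1

1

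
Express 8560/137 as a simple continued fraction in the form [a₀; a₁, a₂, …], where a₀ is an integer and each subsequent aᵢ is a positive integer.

Repeatedly divide and take the remainder:
⌊8560/137⌋ = 62, remainder 66
⌊137/66⌋ = 2, remainder 5
⌊66/5⌋ = 13, remainder 1
⌊5/1⌋ = 5, remainder 0

[62; 2, 13, 5]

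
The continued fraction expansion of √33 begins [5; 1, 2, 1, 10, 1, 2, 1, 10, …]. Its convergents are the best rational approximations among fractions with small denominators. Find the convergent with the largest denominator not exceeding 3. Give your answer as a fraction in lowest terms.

17/3

a_0 = 5: 5/1  (≤ bound)
a_1 = 1: 6/1  (≤ bound)
a_2 = 2: 17/3  (≤ bound)
a_3 = 1: 23/4  (> 3, stop)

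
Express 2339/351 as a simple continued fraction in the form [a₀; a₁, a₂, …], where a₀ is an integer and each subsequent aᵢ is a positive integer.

Run the Euclidean algorithm, recording each quotient:
2339 ÷ 351 → quotient 6, remainder 233
351 ÷ 233 → quotient 1, remainder 118
233 ÷ 118 → quotient 1, remainder 115
118 ÷ 115 → quotient 1, remainder 3
115 ÷ 3 → quotient 38, remainder 1
3 ÷ 1 → quotient 3, remainder 0

[6; 1, 1, 1, 38, 3]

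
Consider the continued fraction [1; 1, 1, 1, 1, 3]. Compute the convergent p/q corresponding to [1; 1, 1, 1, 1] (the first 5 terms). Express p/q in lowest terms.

8/5

a_0 = 1: 1/1
a_1 = 1: 2/1
a_2 = 1: 3/2
a_3 = 1: 5/3
a_4 = 1: 8/5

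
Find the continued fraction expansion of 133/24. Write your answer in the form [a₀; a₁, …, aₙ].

[5; 1, 1, 5, 2]

Repeatedly divide and take the remainder:
133 = 5·24 + 13, so a_0 = 5
24 = 1·13 + 11, so a_1 = 1
13 = 1·11 + 2, so a_2 = 1
11 = 5·2 + 1, so a_3 = 5
2 = 2·1 + 0, so a_4 = 2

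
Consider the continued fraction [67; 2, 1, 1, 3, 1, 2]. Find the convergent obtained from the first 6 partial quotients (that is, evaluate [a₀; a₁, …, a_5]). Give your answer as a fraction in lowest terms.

Work from the innermost term outward:
Start with 1.
3 + 1/(1/1) = 3 + 1/1 = 4/1
1 + 1/(4/1) = 1 + 1/4 = 5/4
1 + 1/(5/4) = 1 + 4/5 = 9/5
2 + 1/(9/5) = 2 + 5/9 = 23/9
67 + 1/(23/9) = 67 + 9/23 = 1550/23

1550/23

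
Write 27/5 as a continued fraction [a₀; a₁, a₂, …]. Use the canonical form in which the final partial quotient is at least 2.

27 ÷ 5 → quotient 5, remainder 2
5 ÷ 2 → quotient 2, remainder 1
2 ÷ 1 → quotient 2, remainder 0

[5; 2, 2]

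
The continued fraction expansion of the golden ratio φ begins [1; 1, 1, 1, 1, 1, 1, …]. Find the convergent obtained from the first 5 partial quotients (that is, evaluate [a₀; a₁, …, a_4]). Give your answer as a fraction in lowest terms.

8/5

Start with 1.
1 + 1/(1/1) = 1 + 1/1 = 2/1
1 + 1/(2/1) = 1 + 1/2 = 3/2
1 + 1/(3/2) = 1 + 2/3 = 5/3
1 + 1/(5/3) = 1 + 3/5 = 8/5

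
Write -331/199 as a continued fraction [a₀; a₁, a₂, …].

Repeatedly divide and take the remainder:
⌊-331/199⌋ = -2, remainder 67
⌊199/67⌋ = 2, remainder 65
⌊67/65⌋ = 1, remainder 2
⌊65/2⌋ = 32, remainder 1
⌊2/1⌋ = 2, remainder 0

[-2; 2, 1, 32, 2]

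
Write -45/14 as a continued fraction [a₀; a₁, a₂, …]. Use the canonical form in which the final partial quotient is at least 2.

[-4; 1, 3, 1, 2]

Apply division with remainder until the remainder is 0:
-45 ÷ 14 → quotient -4, remainder 11
14 ÷ 11 → quotient 1, remainder 3
11 ÷ 3 → quotient 3, remainder 2
3 ÷ 2 → quotient 1, remainder 1
2 ÷ 1 → quotient 2, remainder 0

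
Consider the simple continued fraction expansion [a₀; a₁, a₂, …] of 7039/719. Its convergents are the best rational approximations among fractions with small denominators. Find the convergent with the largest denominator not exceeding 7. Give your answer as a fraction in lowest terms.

a_0 = 9: 9/1  (≤ bound)
a_1 = 1: 10/1  (≤ bound)
a_2 = 3: 39/4  (≤ bound)
a_3 = 1: 49/5  (≤ bound)
a_4 = 3: 186/19  (> 7, stop)

49/5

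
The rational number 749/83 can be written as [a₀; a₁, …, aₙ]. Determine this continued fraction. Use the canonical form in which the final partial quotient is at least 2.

[9; 41, 2]

749 = 9·83 + 2, so a_0 = 9
83 = 41·2 + 1, so a_1 = 41
2 = 2·1 + 0, so a_2 = 2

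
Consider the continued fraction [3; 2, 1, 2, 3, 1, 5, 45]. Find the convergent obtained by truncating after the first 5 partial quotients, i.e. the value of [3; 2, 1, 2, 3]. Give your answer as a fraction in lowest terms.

91/27

Collapse the nested fraction from the inside out:
Start with 3.
2 + 1/(3/1) = 2 + 1/3 = 7/3
1 + 1/(7/3) = 1 + 3/7 = 10/7
2 + 1/(10/7) = 2 + 7/10 = 27/10
3 + 1/(27/10) = 3 + 10/27 = 91/27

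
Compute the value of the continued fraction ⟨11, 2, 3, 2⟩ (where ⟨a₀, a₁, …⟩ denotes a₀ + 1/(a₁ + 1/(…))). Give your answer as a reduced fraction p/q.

Use the convergent recurrence hₖ = aₖ·hₖ₋₁ + hₖ₋₂ (and likewise for the denominators kₖ):
a_0 = 11: 11/1
a_1 = 2: 23/2
a_2 = 3: 80/7
a_3 = 2: 183/16

183/16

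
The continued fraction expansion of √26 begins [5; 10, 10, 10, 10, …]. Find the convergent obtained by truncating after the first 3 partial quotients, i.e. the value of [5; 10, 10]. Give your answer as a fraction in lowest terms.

Compute successive convergents:
a_0 = 5: 5/1
a_1 = 10: 51/10
a_2 = 10: 515/101

515/101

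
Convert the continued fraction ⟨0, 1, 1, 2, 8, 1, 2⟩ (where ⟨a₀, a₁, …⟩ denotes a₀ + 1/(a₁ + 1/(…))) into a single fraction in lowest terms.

81/136

Build up convergents one term at a time:
a_0 = 0: 0/1
a_1 = 1: 1/1
a_2 = 1: 1/2
a_3 = 2: 3/5
a_4 = 8: 25/42
a_5 = 1: 28/47
a_6 = 2: 81/136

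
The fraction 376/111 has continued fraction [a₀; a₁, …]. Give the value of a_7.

Apply division with remainder until the remainder is 0:
376 ÷ 111 → quotient 3, remainder 43
111 ÷ 43 → quotient 2, remainder 25
43 ÷ 25 → quotient 1, remainder 18
25 ÷ 18 → quotient 1, remainder 7
18 ÷ 7 → quotient 2, remainder 4
7 ÷ 4 → quotient 1, remainder 3
4 ÷ 3 → quotient 1, remainder 1
3 ÷ 1 → quotient 3, remainder 0

3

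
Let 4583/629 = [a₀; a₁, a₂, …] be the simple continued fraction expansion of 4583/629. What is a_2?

2

Run the Euclidean algorithm, recording each quotient:
4583 ÷ 629 → quotient 7, remainder 180
629 ÷ 180 → quotient 3, remainder 89
180 ÷ 89 → quotient 2, remainder 2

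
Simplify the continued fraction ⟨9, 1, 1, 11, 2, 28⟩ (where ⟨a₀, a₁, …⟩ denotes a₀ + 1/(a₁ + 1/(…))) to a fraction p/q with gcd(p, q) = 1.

13015/1367

a_0 = 9: 9/1
a_1 = 1: 10/1
a_2 = 1: 19/2
a_3 = 11: 219/23
a_4 = 2: 457/48
a_5 = 28: 13015/1367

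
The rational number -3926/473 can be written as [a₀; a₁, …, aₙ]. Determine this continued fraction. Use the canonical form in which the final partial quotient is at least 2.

[-9; 1, 2, 3, 47]

⌊-3926/473⌋ = -9, remainder 331
⌊473/331⌋ = 1, remainder 142
⌊331/142⌋ = 2, remainder 47
⌊142/47⌋ = 3, remainder 1
⌊47/1⌋ = 47, remainder 0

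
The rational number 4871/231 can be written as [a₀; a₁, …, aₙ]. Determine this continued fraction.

[21; 11, 1, 1, 4, 2]

Apply division with remainder until the remainder is 0:
⌊4871/231⌋ = 21, remainder 20
⌊231/20⌋ = 11, remainder 11
⌊20/11⌋ = 1, remainder 9
⌊11/9⌋ = 1, remainder 2
⌊9/2⌋ = 4, remainder 1
⌊2/1⌋ = 2, remainder 0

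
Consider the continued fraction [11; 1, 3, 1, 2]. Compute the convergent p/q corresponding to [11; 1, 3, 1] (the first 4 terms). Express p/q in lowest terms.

a_0 = 11: 11/1
a_1 = 1: 12/1
a_2 = 3: 47/4
a_3 = 1: 59/5

59/5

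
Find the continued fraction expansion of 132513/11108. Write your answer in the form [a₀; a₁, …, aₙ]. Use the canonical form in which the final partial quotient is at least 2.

132513 = 11·11108 + 10325, so a_0 = 11
11108 = 1·10325 + 783, so a_1 = 1
10325 = 13·783 + 146, so a_2 = 13
783 = 5·146 + 53, so a_3 = 5
146 = 2·53 + 40, so a_4 = 2
53 = 1·40 + 13, so a_5 = 1
40 = 3·13 + 1, so a_6 = 3
13 = 13·1 + 0, so a_7 = 13

[11; 1, 13, 5, 2, 1, 3, 13]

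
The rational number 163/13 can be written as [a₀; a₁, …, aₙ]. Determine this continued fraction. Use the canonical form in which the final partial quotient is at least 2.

[12; 1, 1, 6]

⌊163/13⌋ = 12, remainder 7
⌊13/7⌋ = 1, remainder 6
⌊7/6⌋ = 1, remainder 1
⌊6/1⌋ = 6, remainder 0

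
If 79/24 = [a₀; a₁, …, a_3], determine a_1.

79 ÷ 24 → quotient 3, remainder 7
24 ÷ 7 → quotient 3, remainder 3

3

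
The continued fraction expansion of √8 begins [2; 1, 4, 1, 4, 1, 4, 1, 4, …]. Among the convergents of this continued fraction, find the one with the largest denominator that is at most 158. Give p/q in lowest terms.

99/35

a_0 = 2: 2/1  (≤ bound)
a_1 = 1: 3/1  (≤ bound)
a_2 = 4: 14/5  (≤ bound)
a_3 = 1: 17/6  (≤ bound)
a_4 = 4: 82/29  (≤ bound)
a_5 = 1: 99/35  (≤ bound)
a_6 = 4: 478/169  (> 158, stop)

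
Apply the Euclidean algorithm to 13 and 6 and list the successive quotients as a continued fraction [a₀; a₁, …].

[2; 6]

13 ÷ 6 → quotient 2, remainder 1
6 ÷ 1 → quotient 6, remainder 0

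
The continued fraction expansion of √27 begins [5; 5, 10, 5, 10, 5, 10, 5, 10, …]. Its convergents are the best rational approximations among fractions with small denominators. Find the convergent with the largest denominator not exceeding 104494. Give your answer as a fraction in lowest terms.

70226/13515

a_0 = 5: 5/1  (≤ bound)
a_1 = 5: 26/5  (≤ bound)
a_2 = 10: 265/51  (≤ bound)
a_3 = 5: 1351/260  (≤ bound)
a_4 = 10: 13775/2651  (≤ bound)
a_5 = 5: 70226/13515  (≤ bound)
a_6 = 10: 716035/137801  (> 104494, stop)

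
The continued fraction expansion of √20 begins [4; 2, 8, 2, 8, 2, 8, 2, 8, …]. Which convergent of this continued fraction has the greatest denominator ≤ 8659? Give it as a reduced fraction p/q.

a_0 = 4: 4/1  (≤ bound)
a_1 = 2: 9/2  (≤ bound)
a_2 = 8: 76/17  (≤ bound)
a_3 = 2: 161/36  (≤ bound)
a_4 = 8: 1364/305  (≤ bound)
a_5 = 2: 2889/646  (≤ bound)
a_6 = 8: 24476/5473  (≤ bound)
a_7 = 2: 51841/11592  (> 8659, stop)

24476/5473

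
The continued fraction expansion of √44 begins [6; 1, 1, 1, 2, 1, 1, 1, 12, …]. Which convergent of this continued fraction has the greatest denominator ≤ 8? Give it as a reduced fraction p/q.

a_0 = 6: 6/1  (≤ bound)
a_1 = 1: 7/1  (≤ bound)
a_2 = 1: 13/2  (≤ bound)
a_3 = 1: 20/3  (≤ bound)
a_4 = 2: 53/8  (≤ bound)
a_5 = 1: 73/11  (> 8, stop)

53/8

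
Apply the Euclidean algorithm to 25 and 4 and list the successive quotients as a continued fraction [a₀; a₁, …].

[6; 4]

25 = 6·4 + 1, so a_0 = 6
4 = 4·1 + 0, so a_1 = 4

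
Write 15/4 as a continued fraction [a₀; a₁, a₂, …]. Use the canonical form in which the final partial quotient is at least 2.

15 ÷ 4 → quotient 3, remainder 3
4 ÷ 3 → quotient 1, remainder 1
3 ÷ 1 → quotient 3, remainder 0

[3; 1, 3]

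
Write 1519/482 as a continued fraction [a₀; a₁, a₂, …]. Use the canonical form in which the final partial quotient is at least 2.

1519 = 3·482 + 73, so a_0 = 3
482 = 6·73 + 44, so a_1 = 6
73 = 1·44 + 29, so a_2 = 1
44 = 1·29 + 15, so a_3 = 1
29 = 1·15 + 14, so a_4 = 1
15 = 1·14 + 1, so a_5 = 1
14 = 14·1 + 0, so a_6 = 14

[3; 6, 1, 1, 1, 1, 14]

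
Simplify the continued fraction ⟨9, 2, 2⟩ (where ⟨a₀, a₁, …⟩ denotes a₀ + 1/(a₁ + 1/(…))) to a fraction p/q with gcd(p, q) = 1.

47/5

a_0 = 9: 9/1
a_1 = 2: 19/2
a_2 = 2: 47/5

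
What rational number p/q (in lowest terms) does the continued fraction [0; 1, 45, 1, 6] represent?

321/328

Start with 6.
1 + 1/(6/1) = 1 + 1/6 = 7/6
45 + 1/(7/6) = 45 + 6/7 = 321/7
1 + 1/(321/7) = 1 + 7/321 = 328/321
0 + 1/(328/321) = 0 + 321/328 = 321/328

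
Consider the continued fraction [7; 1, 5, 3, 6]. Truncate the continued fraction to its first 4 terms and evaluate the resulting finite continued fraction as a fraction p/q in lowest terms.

149/19

a_0 = 7: 7/1
a_1 = 1: 8/1
a_2 = 5: 47/6
a_3 = 3: 149/19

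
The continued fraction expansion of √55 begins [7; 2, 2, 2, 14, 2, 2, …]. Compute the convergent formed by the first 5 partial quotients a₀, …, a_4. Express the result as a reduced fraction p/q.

1283/173

Use the convergent recurrence hₖ = aₖ·hₖ₋₁ + hₖ₋₂ (and likewise for the denominators kₖ):
a_0 = 7: 7/1
a_1 = 2: 15/2
a_2 = 2: 37/5
a_3 = 2: 89/12
a_4 = 14: 1283/173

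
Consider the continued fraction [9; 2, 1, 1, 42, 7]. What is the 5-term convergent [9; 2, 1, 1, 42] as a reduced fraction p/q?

a_0 = 9: 9/1
a_1 = 2: 19/2
a_2 = 1: 28/3
a_3 = 1: 47/5
a_4 = 42: 2002/213

2002/213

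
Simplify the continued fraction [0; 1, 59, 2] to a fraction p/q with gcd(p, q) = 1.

119/121

Start with 2.
59 + 1/(2/1) = 59 + 1/2 = 119/2
1 + 1/(119/2) = 1 + 2/119 = 121/119
0 + 1/(121/119) = 0 + 119/121 = 119/121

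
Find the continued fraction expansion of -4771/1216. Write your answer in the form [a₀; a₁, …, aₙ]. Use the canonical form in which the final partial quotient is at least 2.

-4771 = -4·1216 + 93, so a_0 = -4
1216 = 13·93 + 7, so a_1 = 13
93 = 13·7 + 2, so a_2 = 13
7 = 3·2 + 1, so a_3 = 3
2 = 2·1 + 0, so a_4 = 2

[-4; 13, 13, 3, 2]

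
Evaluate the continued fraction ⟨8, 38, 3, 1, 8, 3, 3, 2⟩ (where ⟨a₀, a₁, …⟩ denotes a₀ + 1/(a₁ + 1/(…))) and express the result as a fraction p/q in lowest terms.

Starting at the tail and folding back:
Start with 2.
3 + 1/(2/1) = 3 + 1/2 = 7/2
3 + 1/(7/2) = 3 + 2/7 = 23/7
8 + 1/(23/7) = 8 + 7/23 = 191/23
1 + 1/(191/23) = 1 + 23/191 = 214/191
3 + 1/(214/191) = 3 + 191/214 = 833/214
38 + 1/(833/214) = 38 + 214/833 = 31868/833
8 + 1/(31868/833) = 8 + 833/31868 = 255777/31868

255777/31868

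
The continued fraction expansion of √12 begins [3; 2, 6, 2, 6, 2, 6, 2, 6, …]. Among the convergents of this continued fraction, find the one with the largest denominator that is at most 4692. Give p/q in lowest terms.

List convergents until the denominator exceeds the bound:
a_0 = 3: 3/1  (≤ bound)
a_1 = 2: 7/2  (≤ bound)
a_2 = 6: 45/13  (≤ bound)
a_3 = 2: 97/28  (≤ bound)
a_4 = 6: 627/181  (≤ bound)
a_5 = 2: 1351/390  (≤ bound)
a_6 = 6: 8733/2521  (≤ bound)
a_7 = 2: 18817/5432  (> 4692, stop)

8733/2521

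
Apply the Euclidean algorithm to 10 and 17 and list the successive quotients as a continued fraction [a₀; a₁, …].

Run the Euclidean algorithm, recording each quotient:
⌊10/17⌋ = 0, remainder 10
⌊17/10⌋ = 1, remainder 7
⌊10/7⌋ = 1, remainder 3
⌊7/3⌋ = 2, remainder 1
⌊3/1⌋ = 3, remainder 0

[0; 1, 1, 2, 3]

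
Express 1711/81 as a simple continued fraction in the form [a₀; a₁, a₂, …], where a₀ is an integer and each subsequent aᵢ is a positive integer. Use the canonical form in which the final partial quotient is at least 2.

[21; 8, 10]

1711 = 21·81 + 10, so a_0 = 21
81 = 8·10 + 1, so a_1 = 8
10 = 10·1 + 0, so a_2 = 10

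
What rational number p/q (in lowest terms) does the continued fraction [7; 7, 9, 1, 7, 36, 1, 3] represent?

590910/82751

a_0 = 7: 7/1
a_1 = 7: 50/7
a_2 = 9: 457/64
a_3 = 1: 507/71
a_4 = 7: 4006/561
a_5 = 36: 144723/20267
a_6 = 1: 148729/20828
a_7 = 3: 590910/82751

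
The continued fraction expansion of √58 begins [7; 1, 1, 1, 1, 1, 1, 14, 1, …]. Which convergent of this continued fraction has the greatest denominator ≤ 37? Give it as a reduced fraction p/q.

a_0 = 7: 7/1  (≤ bound)
a_1 = 1: 8/1  (≤ bound)
a_2 = 1: 15/2  (≤ bound)
a_3 = 1: 23/3  (≤ bound)
a_4 = 1: 38/5  (≤ bound)
a_5 = 1: 61/8  (≤ bound)
a_6 = 1: 99/13  (≤ bound)
a_7 = 14: 1447/190  (> 37, stop)

99/13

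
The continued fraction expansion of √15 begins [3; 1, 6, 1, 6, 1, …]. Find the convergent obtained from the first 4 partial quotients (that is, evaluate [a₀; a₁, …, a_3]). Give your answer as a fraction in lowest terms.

Compute successive convergents:
a_0 = 3: 3/1
a_1 = 1: 4/1
a_2 = 6: 27/7
a_3 = 1: 31/8

31/8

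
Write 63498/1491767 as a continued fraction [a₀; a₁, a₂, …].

[0; 23, 2, 35, 1, 10, 26, 3]

Run the Euclidean algorithm, recording each quotient:
⌊63498/1491767⌋ = 0, remainder 63498
⌊1491767/63498⌋ = 23, remainder 31313
⌊63498/31313⌋ = 2, remainder 872
⌊31313/872⌋ = 35, remainder 793
⌊872/793⌋ = 1, remainder 79
⌊793/79⌋ = 10, remainder 3
⌊79/3⌋ = 26, remainder 1
⌊3/1⌋ = 3, remainder 0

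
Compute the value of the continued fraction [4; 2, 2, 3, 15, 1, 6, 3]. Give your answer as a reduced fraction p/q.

26659/6043

Start with 3.
6 + 1/(3/1) = 6 + 1/3 = 19/3
1 + 1/(19/3) = 1 + 3/19 = 22/19
15 + 1/(22/19) = 15 + 19/22 = 349/22
3 + 1/(349/22) = 3 + 22/349 = 1069/349
2 + 1/(1069/349) = 2 + 349/1069 = 2487/1069
2 + 1/(2487/1069) = 2 + 1069/2487 = 6043/2487
4 + 1/(6043/2487) = 4 + 2487/6043 = 26659/6043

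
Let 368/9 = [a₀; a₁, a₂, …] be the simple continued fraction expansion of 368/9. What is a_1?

Repeatedly divide and take the remainder:
368 = 40·9 + 8, so a_0 = 40
9 = 1·8 + 1, so a_1 = 1

1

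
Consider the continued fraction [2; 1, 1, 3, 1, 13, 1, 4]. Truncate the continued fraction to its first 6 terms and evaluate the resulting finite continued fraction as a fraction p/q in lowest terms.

317/124

Starting at the tail and folding back:
Start with 13.
1 + 1/(13/1) = 1 + 1/13 = 14/13
3 + 1/(14/13) = 3 + 13/14 = 55/14
1 + 1/(55/14) = 1 + 14/55 = 69/55
1 + 1/(69/55) = 1 + 55/69 = 124/69
2 + 1/(124/69) = 2 + 69/124 = 317/124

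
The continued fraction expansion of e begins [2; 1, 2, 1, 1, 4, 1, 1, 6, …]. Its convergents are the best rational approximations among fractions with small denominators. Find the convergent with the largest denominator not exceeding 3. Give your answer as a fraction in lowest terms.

a_0 = 2: 2/1  (≤ bound)
a_1 = 1: 3/1  (≤ bound)
a_2 = 2: 8/3  (≤ bound)
a_3 = 1: 11/4  (> 3, stop)

8/3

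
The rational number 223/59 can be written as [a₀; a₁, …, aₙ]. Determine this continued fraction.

[3; 1, 3, 1, 1, 6]

223 = 3·59 + 46, so a_0 = 3
59 = 1·46 + 13, so a_1 = 1
46 = 3·13 + 7, so a_2 = 3
13 = 1·7 + 6, so a_3 = 1
7 = 1·6 + 1, so a_4 = 1
6 = 6·1 + 0, so a_5 = 6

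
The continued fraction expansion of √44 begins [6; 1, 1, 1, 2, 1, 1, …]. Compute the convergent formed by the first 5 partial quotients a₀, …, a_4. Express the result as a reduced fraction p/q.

53/8

Collapse the nested fraction from the inside out:
Start with 2.
1 + 1/(2/1) = 1 + 1/2 = 3/2
1 + 1/(3/2) = 1 + 2/3 = 5/3
1 + 1/(5/3) = 1 + 3/5 = 8/5
6 + 1/(8/5) = 6 + 5/8 = 53/8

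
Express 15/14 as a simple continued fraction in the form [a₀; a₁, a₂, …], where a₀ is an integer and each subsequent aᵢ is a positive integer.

⌊15/14⌋ = 1, remainder 1
⌊14/1⌋ = 14, remainder 0

[1; 14]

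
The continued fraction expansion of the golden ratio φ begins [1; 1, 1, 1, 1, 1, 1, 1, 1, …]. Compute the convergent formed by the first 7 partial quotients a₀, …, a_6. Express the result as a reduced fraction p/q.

21/13

a_0 = 1: 1/1
a_1 = 1: 2/1
a_2 = 1: 3/2
a_3 = 1: 5/3
a_4 = 1: 8/5
a_5 = 1: 13/8
a_6 = 1: 21/13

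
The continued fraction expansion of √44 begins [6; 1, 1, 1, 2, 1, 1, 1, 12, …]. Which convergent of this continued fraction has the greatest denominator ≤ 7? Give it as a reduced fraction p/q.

20/3

List convergents until the denominator exceeds the bound:
a_0 = 6: 6/1  (≤ bound)
a_1 = 1: 7/1  (≤ bound)
a_2 = 1: 13/2  (≤ bound)
a_3 = 1: 20/3  (≤ bound)
a_4 = 2: 53/8  (> 7, stop)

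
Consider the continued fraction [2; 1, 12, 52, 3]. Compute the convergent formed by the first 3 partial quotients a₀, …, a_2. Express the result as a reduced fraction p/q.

38/13

a_0 = 2: 2/1
a_1 = 1: 3/1
a_2 = 12: 38/13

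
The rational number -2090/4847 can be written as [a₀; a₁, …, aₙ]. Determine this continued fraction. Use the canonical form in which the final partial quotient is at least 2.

-2090 = -1·4847 + 2757, so a_0 = -1
4847 = 1·2757 + 2090, so a_1 = 1
2757 = 1·2090 + 667, so a_2 = 1
2090 = 3·667 + 89, so a_3 = 3
667 = 7·89 + 44, so a_4 = 7
89 = 2·44 + 1, so a_5 = 2
44 = 44·1 + 0, so a_6 = 44

[-1; 1, 1, 3, 7, 2, 44]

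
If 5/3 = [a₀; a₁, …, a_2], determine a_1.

1

⌊5/3⌋ = 1, remainder 2
⌊3/2⌋ = 1, remainder 1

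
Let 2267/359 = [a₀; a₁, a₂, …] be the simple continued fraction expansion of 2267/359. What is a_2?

2267 ÷ 359 → quotient 6, remainder 113
359 ÷ 113 → quotient 3, remainder 20
113 ÷ 20 → quotient 5, remainder 13

5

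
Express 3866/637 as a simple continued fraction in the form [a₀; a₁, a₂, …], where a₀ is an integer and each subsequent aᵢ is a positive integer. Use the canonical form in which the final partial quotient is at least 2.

[6; 14, 2, 10, 2]

⌊3866/637⌋ = 6, remainder 44
⌊637/44⌋ = 14, remainder 21
⌊44/21⌋ = 2, remainder 2
⌊21/2⌋ = 10, remainder 1
⌊2/1⌋ = 2, remainder 0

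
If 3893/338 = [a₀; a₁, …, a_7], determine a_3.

Repeatedly divide and take the remainder:
3893 = 11·338 + 175, so a_0 = 11
338 = 1·175 + 163, so a_1 = 1
175 = 1·163 + 12, so a_2 = 1
163 = 13·12 + 7, so a_3 = 13

13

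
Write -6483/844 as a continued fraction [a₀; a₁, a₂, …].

Apply division with remainder until the remainder is 0:
-6483 ÷ 844 → quotient -8, remainder 269
844 ÷ 269 → quotient 3, remainder 37
269 ÷ 37 → quotient 7, remainder 10
37 ÷ 10 → quotient 3, remainder 7
10 ÷ 7 → quotient 1, remainder 3
7 ÷ 3 → quotient 2, remainder 1
3 ÷ 1 → quotient 3, remainder 0

[-8; 3, 7, 3, 1, 2, 3]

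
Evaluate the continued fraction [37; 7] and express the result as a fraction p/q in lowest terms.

260/7

Start with 7.
37 + 1/(7/1) = 37 + 1/7 = 260/7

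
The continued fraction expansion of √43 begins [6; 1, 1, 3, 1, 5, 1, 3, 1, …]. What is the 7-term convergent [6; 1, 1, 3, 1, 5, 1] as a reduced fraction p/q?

400/61

Start with 1.
5 + 1/(1/1) = 5 + 1/1 = 6/1
1 + 1/(6/1) = 1 + 1/6 = 7/6
3 + 1/(7/6) = 3 + 6/7 = 27/7
1 + 1/(27/7) = 1 + 7/27 = 34/27
1 + 1/(34/27) = 1 + 27/34 = 61/34
6 + 1/(61/34) = 6 + 34/61 = 400/61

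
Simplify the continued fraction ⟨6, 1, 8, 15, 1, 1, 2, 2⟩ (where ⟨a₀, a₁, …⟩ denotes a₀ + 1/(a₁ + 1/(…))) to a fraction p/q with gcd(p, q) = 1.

11678/1695

Start with 2.
2 + 1/(2/1) = 2 + 1/2 = 5/2
1 + 1/(5/2) = 1 + 2/5 = 7/5
1 + 1/(7/5) = 1 + 5/7 = 12/7
15 + 1/(12/7) = 15 + 7/12 = 187/12
8 + 1/(187/12) = 8 + 12/187 = 1508/187
1 + 1/(1508/187) = 1 + 187/1508 = 1695/1508
6 + 1/(1695/1508) = 6 + 1508/1695 = 11678/1695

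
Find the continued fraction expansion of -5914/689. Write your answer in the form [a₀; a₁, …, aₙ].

⌊-5914/689⌋ = -9, remainder 287
⌊689/287⌋ = 2, remainder 115
⌊287/115⌋ = 2, remainder 57
⌊115/57⌋ = 2, remainder 1
⌊57/1⌋ = 57, remainder 0

[-9; 2, 2, 2, 57]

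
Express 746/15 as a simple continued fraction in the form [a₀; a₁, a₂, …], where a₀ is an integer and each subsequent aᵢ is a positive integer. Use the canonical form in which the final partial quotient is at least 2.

[49; 1, 2, 1, 3]

Repeatedly divide and take the remainder:
746 = 49·15 + 11, so a_0 = 49
15 = 1·11 + 4, so a_1 = 1
11 = 2·4 + 3, so a_2 = 2
4 = 1·3 + 1, so a_3 = 1
3 = 3·1 + 0, so a_4 = 3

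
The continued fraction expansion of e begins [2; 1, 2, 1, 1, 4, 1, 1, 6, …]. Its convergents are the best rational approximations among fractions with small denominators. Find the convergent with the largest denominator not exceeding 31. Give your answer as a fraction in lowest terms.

19/7

a_0 = 2: 2/1  (≤ bound)
a_1 = 1: 3/1  (≤ bound)
a_2 = 2: 8/3  (≤ bound)
a_3 = 1: 11/4  (≤ bound)
a_4 = 1: 19/7  (≤ bound)
a_5 = 4: 87/32  (> 31, stop)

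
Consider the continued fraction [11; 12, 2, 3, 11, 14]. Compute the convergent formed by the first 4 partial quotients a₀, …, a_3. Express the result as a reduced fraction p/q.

964/87

Work from the innermost term outward:
Start with 3.
2 + 1/(3/1) = 2 + 1/3 = 7/3
12 + 1/(7/3) = 12 + 3/7 = 87/7
11 + 1/(87/7) = 11 + 7/87 = 964/87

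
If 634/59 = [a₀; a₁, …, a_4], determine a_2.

2

634 = 10·59 + 44, so a_0 = 10
59 = 1·44 + 15, so a_1 = 1
44 = 2·15 + 14, so a_2 = 2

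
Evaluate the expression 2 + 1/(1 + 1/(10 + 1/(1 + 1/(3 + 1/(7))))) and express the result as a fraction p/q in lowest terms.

a_0 = 2: 2/1
a_1 = 1: 3/1
a_2 = 10: 32/11
a_3 = 1: 35/12
a_4 = 3: 137/47
a_5 = 7: 994/341

994/341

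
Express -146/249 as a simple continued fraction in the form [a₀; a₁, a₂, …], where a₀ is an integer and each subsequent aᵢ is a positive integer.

Apply division with remainder until the remainder is 0:
-146 ÷ 249 → quotient -1, remainder 103
249 ÷ 103 → quotient 2, remainder 43
103 ÷ 43 → quotient 2, remainder 17
43 ÷ 17 → quotient 2, remainder 9
17 ÷ 9 → quotient 1, remainder 8
9 ÷ 8 → quotient 1, remainder 1
8 ÷ 1 → quotient 8, remainder 0

[-1; 2, 2, 2, 1, 1, 8]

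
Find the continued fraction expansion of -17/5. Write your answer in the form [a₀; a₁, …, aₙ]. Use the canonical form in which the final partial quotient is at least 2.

⌊-17/5⌋ = -4, remainder 3
⌊5/3⌋ = 1, remainder 2
⌊3/2⌋ = 1, remainder 1
⌊2/1⌋ = 2, remainder 0

[-4; 1, 1, 2]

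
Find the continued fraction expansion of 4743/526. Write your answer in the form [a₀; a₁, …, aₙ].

[9; 58, 2, 4]

4743 ÷ 526 → quotient 9, remainder 9
526 ÷ 9 → quotient 58, remainder 4
9 ÷ 4 → quotient 2, remainder 1
4 ÷ 1 → quotient 4, remainder 0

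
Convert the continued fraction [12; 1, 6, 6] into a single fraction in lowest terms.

553/43

a_0 = 12: 12/1
a_1 = 1: 13/1
a_2 = 6: 90/7
a_3 = 6: 553/43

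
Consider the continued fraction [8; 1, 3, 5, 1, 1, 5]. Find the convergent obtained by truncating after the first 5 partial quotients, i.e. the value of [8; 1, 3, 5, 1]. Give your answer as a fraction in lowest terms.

219/25

Work from the innermost term outward:
Start with 1.
5 + 1/(1/1) = 5 + 1/1 = 6/1
3 + 1/(6/1) = 3 + 1/6 = 19/6
1 + 1/(19/6) = 1 + 6/19 = 25/19
8 + 1/(25/19) = 8 + 19/25 = 219/25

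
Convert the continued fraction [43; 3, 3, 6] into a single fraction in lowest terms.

Start with 6.
3 + 1/(6/1) = 3 + 1/6 = 19/6
3 + 1/(19/6) = 3 + 6/19 = 63/19
43 + 1/(63/19) = 43 + 19/63 = 2728/63

2728/63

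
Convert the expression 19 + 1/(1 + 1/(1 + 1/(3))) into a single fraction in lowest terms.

Work from the innermost term outward:
Start with 3.
1 + 1/(3/1) = 1 + 1/3 = 4/3
1 + 1/(4/3) = 1 + 3/4 = 7/4
19 + 1/(7/4) = 19 + 4/7 = 137/7

137/7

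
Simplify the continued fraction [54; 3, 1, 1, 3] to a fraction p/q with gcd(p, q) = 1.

Starting at the tail and folding back:
Start with 3.
1 + 1/(3/1) = 1 + 1/3 = 4/3
1 + 1/(4/3) = 1 + 3/4 = 7/4
3 + 1/(7/4) = 3 + 4/7 = 25/7
54 + 1/(25/7) = 54 + 7/25 = 1357/25

1357/25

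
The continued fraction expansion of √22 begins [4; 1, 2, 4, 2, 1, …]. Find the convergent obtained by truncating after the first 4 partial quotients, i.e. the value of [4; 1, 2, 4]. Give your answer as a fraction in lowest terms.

61/13

Use the convergent recurrence hₖ = aₖ·hₖ₋₁ + hₖ₋₂ (and likewise for the denominators kₖ):
a_0 = 4: 4/1
a_1 = 1: 5/1
a_2 = 2: 14/3
a_3 = 4: 61/13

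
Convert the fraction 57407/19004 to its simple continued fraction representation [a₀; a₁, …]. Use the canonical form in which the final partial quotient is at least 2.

⌊57407/19004⌋ = 3, remainder 395
⌊19004/395⌋ = 48, remainder 44
⌊395/44⌋ = 8, remainder 43
⌊44/43⌋ = 1, remainder 1
⌊43/1⌋ = 43, remainder 0

[3; 48, 8, 1, 43]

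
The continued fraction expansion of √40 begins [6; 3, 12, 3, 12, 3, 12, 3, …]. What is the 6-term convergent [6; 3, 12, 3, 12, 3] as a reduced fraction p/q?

27379/4329

a_0 = 6: 6/1
a_1 = 3: 19/3
a_2 = 12: 234/37
a_3 = 3: 721/114
a_4 = 12: 8886/1405
a_5 = 3: 27379/4329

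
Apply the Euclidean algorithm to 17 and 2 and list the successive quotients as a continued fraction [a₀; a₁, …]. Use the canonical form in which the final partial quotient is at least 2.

[8; 2]

Run the Euclidean algorithm, recording each quotient:
⌊17/2⌋ = 8, remainder 1
⌊2/1⌋ = 2, remainder 0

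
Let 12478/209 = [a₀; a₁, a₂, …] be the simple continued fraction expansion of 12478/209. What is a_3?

2

⌊12478/209⌋ = 59, remainder 147
⌊209/147⌋ = 1, remainder 62
⌊147/62⌋ = 2, remainder 23
⌊62/23⌋ = 2, remainder 16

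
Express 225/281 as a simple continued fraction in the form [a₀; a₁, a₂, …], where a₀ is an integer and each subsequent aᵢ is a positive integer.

[0; 1, 4, 56]

225 = 0·281 + 225, so a_0 = 0
281 = 1·225 + 56, so a_1 = 1
225 = 4·56 + 1, so a_2 = 4
56 = 56·1 + 0, so a_3 = 56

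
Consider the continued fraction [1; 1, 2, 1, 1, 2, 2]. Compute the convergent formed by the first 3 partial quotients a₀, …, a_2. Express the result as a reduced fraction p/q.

5/3

Compute successive convergents:
a_0 = 1: 1/1
a_1 = 1: 2/1
a_2 = 2: 5/3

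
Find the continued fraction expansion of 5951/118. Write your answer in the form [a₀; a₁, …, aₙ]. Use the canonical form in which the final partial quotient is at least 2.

⌊5951/118⌋ = 50, remainder 51
⌊118/51⌋ = 2, remainder 16
⌊51/16⌋ = 3, remainder 3
⌊16/3⌋ = 5, remainder 1
⌊3/1⌋ = 3, remainder 0

[50; 2, 3, 5, 3]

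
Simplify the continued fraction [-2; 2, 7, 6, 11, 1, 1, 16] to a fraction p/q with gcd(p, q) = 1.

-54339/35455

Collapse the nested fraction from the inside out:
Start with 16.
1 + 1/(16/1) = 1 + 1/16 = 17/16
1 + 1/(17/16) = 1 + 16/17 = 33/17
11 + 1/(33/17) = 11 + 17/33 = 380/33
6 + 1/(380/33) = 6 + 33/380 = 2313/380
7 + 1/(2313/380) = 7 + 380/2313 = 16571/2313
2 + 1/(16571/2313) = 2 + 2313/16571 = 35455/16571
-2 + 1/(35455/16571) = -2 + 16571/35455 = -54339/35455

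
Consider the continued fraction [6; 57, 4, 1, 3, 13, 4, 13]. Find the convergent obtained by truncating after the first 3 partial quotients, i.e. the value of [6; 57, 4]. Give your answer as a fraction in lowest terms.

Collapse the nested fraction from the inside out:
Start with 4.
57 + 1/(4/1) = 57 + 1/4 = 229/4
6 + 1/(229/4) = 6 + 4/229 = 1378/229

1378/229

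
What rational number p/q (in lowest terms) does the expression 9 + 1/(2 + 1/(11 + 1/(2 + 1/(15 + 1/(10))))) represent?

Start with 10.
15 + 1/(10/1) = 15 + 1/10 = 151/10
2 + 1/(151/10) = 2 + 10/151 = 312/151
11 + 1/(312/151) = 11 + 151/312 = 3583/312
2 + 1/(3583/312) = 2 + 312/3583 = 7478/3583
9 + 1/(7478/3583) = 9 + 3583/7478 = 70885/7478

70885/7478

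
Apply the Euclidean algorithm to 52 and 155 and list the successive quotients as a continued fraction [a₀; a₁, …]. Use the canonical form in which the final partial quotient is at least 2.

Run the Euclidean algorithm, recording each quotient:
52 ÷ 155 → quotient 0, remainder 52
155 ÷ 52 → quotient 2, remainder 51
52 ÷ 51 → quotient 1, remainder 1
51 ÷ 1 → quotient 51, remainder 0

[0; 2, 1, 51]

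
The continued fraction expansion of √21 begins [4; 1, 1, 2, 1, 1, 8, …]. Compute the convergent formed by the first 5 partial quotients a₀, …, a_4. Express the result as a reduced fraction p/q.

a_0 = 4: 4/1
a_1 = 1: 5/1
a_2 = 1: 9/2
a_3 = 2: 23/5
a_4 = 1: 32/7

32/7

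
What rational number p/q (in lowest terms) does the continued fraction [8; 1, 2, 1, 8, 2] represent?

Build up convergents one term at a time:
a_0 = 8: 8/1
a_1 = 1: 9/1
a_2 = 2: 26/3
a_3 = 1: 35/4
a_4 = 8: 306/35
a_5 = 2: 647/74

647/74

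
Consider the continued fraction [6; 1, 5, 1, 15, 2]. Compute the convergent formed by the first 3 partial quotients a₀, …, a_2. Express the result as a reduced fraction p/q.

41/6

a_0 = 6: 6/1
a_1 = 1: 7/1
a_2 = 5: 41/6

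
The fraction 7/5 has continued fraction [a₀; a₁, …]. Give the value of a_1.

Run the Euclidean algorithm, recording each quotient:
⌊7/5⌋ = 1, remainder 2
⌊5/2⌋ = 2, remainder 1

2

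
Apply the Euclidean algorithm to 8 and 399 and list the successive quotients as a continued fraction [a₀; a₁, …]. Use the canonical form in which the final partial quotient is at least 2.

[0; 49, 1, 7]

8 = 0·399 + 8, so a_0 = 0
399 = 49·8 + 7, so a_1 = 49
8 = 1·7 + 1, so a_2 = 1
7 = 7·1 + 0, so a_3 = 7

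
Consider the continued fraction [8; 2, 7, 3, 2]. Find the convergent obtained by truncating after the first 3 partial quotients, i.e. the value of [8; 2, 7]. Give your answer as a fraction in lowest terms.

a_0 = 8: 8/1
a_1 = 2: 17/2
a_2 = 7: 127/15

127/15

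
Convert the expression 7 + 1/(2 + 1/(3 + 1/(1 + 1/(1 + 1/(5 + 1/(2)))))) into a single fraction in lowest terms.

1443/194

Compute successive convergents:
a_0 = 7: 7/1
a_1 = 2: 15/2
a_2 = 3: 52/7
a_3 = 1: 67/9
a_4 = 1: 119/16
a_5 = 5: 662/89
a_6 = 2: 1443/194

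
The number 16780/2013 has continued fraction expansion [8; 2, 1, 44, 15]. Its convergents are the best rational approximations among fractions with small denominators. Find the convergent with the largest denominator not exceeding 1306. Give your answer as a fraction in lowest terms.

1117/134

List convergents until the denominator exceeds the bound:
a_0 = 8: 8/1  (≤ bound)
a_1 = 2: 17/2  (≤ bound)
a_2 = 1: 25/3  (≤ bound)
a_3 = 44: 1117/134  (≤ bound)
a_4 = 15: 16780/2013  (> 1306, stop)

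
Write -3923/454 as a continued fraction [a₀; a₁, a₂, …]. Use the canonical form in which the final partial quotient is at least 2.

-3923 = -9·454 + 163, so a_0 = -9
454 = 2·163 + 128, so a_1 = 2
163 = 1·128 + 35, so a_2 = 1
128 = 3·35 + 23, so a_3 = 3
35 = 1·23 + 12, so a_4 = 1
23 = 1·12 + 11, so a_5 = 1
12 = 1·11 + 1, so a_6 = 1
11 = 11·1 + 0, so a_7 = 11

[-9; 2, 1, 3, 1, 1, 1, 11]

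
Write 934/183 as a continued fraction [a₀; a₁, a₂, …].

[5; 9, 1, 1, 1, 2, 2]

⌊934/183⌋ = 5, remainder 19
⌊183/19⌋ = 9, remainder 12
⌊19/12⌋ = 1, remainder 7
⌊12/7⌋ = 1, remainder 5
⌊7/5⌋ = 1, remainder 2
⌊5/2⌋ = 2, remainder 1
⌊2/1⌋ = 2, remainder 0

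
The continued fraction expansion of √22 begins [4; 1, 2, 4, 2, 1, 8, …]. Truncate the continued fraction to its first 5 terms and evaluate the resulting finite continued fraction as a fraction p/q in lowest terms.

136/29

Starting at the tail and folding back:
Start with 2.
4 + 1/(2/1) = 4 + 1/2 = 9/2
2 + 1/(9/2) = 2 + 2/9 = 20/9
1 + 1/(20/9) = 1 + 9/20 = 29/20
4 + 1/(29/20) = 4 + 20/29 = 136/29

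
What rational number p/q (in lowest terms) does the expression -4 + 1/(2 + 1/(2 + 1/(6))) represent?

Collapse the nested fraction from the inside out:
Start with 6.
2 + 1/(6/1) = 2 + 1/6 = 13/6
2 + 1/(13/6) = 2 + 6/13 = 32/13
-4 + 1/(32/13) = -4 + 13/32 = -115/32

-115/32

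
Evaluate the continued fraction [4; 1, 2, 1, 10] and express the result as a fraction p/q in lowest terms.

204/43

Work from the innermost term outward:
Start with 10.
1 + 1/(10/1) = 1 + 1/10 = 11/10
2 + 1/(11/10) = 2 + 10/11 = 32/11
1 + 1/(32/11) = 1 + 11/32 = 43/32
4 + 1/(43/32) = 4 + 32/43 = 204/43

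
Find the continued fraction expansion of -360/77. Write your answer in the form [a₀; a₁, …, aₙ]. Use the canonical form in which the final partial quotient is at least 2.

-360 = -5·77 + 25, so a_0 = -5
77 = 3·25 + 2, so a_1 = 3
25 = 12·2 + 1, so a_2 = 12
2 = 2·1 + 0, so a_3 = 2

[-5; 3, 12, 2]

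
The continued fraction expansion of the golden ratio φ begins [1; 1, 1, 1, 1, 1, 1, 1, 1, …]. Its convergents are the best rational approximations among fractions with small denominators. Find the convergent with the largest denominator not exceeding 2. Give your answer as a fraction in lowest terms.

3/2

List convergents until the denominator exceeds the bound:
a_0 = 1: 1/1  (≤ bound)
a_1 = 1: 2/1  (≤ bound)
a_2 = 1: 3/2  (≤ bound)
a_3 = 1: 5/3  (> 2, stop)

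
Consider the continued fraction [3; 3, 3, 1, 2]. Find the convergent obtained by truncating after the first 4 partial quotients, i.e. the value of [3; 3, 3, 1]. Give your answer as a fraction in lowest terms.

a_0 = 3: 3/1
a_1 = 3: 10/3
a_2 = 3: 33/10
a_3 = 1: 43/13

43/13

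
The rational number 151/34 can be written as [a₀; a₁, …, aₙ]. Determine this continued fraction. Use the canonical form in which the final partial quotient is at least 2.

[4; 2, 3, 1, 3]

⌊151/34⌋ = 4, remainder 15
⌊34/15⌋ = 2, remainder 4
⌊15/4⌋ = 3, remainder 3
⌊4/3⌋ = 1, remainder 1
⌊3/1⌋ = 3, remainder 0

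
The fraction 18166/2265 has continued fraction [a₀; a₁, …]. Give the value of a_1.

49

18166 = 8·2265 + 46, so a_0 = 8
2265 = 49·46 + 11, so a_1 = 49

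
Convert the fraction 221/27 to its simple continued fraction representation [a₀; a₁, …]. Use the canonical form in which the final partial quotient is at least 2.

[8; 5, 2, 2]

Run the Euclidean algorithm, recording each quotient:
221 = 8·27 + 5, so a_0 = 8
27 = 5·5 + 2, so a_1 = 5
5 = 2·2 + 1, so a_2 = 2
2 = 2·1 + 0, so a_3 = 2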